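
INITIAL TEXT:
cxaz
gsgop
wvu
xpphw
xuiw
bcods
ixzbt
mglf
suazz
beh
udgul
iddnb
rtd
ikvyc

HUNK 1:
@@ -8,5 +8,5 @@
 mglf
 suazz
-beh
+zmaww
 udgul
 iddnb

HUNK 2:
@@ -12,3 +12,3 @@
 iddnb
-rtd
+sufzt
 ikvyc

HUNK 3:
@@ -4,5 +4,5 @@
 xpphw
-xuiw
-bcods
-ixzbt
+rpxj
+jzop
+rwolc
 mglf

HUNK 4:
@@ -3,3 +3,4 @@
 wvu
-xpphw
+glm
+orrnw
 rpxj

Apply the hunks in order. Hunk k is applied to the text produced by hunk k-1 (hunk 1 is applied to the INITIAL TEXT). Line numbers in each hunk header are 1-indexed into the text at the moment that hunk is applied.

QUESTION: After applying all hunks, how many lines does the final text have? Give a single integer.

Answer: 15

Derivation:
Hunk 1: at line 8 remove [beh] add [zmaww] -> 14 lines: cxaz gsgop wvu xpphw xuiw bcods ixzbt mglf suazz zmaww udgul iddnb rtd ikvyc
Hunk 2: at line 12 remove [rtd] add [sufzt] -> 14 lines: cxaz gsgop wvu xpphw xuiw bcods ixzbt mglf suazz zmaww udgul iddnb sufzt ikvyc
Hunk 3: at line 4 remove [xuiw,bcods,ixzbt] add [rpxj,jzop,rwolc] -> 14 lines: cxaz gsgop wvu xpphw rpxj jzop rwolc mglf suazz zmaww udgul iddnb sufzt ikvyc
Hunk 4: at line 3 remove [xpphw] add [glm,orrnw] -> 15 lines: cxaz gsgop wvu glm orrnw rpxj jzop rwolc mglf suazz zmaww udgul iddnb sufzt ikvyc
Final line count: 15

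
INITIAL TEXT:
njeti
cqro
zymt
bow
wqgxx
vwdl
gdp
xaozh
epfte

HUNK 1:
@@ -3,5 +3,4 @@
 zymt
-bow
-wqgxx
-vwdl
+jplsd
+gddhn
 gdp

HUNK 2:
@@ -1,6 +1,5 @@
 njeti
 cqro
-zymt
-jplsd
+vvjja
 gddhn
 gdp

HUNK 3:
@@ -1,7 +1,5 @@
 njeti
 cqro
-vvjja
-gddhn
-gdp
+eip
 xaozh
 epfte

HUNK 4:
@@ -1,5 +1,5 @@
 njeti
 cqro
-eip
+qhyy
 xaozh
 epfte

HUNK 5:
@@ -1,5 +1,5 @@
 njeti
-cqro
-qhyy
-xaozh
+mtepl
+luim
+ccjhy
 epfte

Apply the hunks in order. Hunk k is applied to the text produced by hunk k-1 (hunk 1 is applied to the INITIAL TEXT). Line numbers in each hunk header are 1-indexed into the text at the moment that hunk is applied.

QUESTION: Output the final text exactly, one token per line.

Answer: njeti
mtepl
luim
ccjhy
epfte

Derivation:
Hunk 1: at line 3 remove [bow,wqgxx,vwdl] add [jplsd,gddhn] -> 8 lines: njeti cqro zymt jplsd gddhn gdp xaozh epfte
Hunk 2: at line 1 remove [zymt,jplsd] add [vvjja] -> 7 lines: njeti cqro vvjja gddhn gdp xaozh epfte
Hunk 3: at line 1 remove [vvjja,gddhn,gdp] add [eip] -> 5 lines: njeti cqro eip xaozh epfte
Hunk 4: at line 1 remove [eip] add [qhyy] -> 5 lines: njeti cqro qhyy xaozh epfte
Hunk 5: at line 1 remove [cqro,qhyy,xaozh] add [mtepl,luim,ccjhy] -> 5 lines: njeti mtepl luim ccjhy epfte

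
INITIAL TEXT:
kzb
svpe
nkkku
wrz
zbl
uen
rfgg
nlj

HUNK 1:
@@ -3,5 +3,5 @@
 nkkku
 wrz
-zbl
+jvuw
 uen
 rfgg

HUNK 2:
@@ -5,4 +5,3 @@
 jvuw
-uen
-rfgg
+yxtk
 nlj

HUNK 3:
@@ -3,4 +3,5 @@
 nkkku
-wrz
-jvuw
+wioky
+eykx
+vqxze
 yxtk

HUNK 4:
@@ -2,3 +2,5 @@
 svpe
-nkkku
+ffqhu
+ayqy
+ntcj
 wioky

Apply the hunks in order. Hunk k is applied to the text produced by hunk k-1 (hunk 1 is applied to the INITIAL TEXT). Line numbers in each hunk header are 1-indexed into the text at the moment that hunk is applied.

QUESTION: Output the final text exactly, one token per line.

Hunk 1: at line 3 remove [zbl] add [jvuw] -> 8 lines: kzb svpe nkkku wrz jvuw uen rfgg nlj
Hunk 2: at line 5 remove [uen,rfgg] add [yxtk] -> 7 lines: kzb svpe nkkku wrz jvuw yxtk nlj
Hunk 3: at line 3 remove [wrz,jvuw] add [wioky,eykx,vqxze] -> 8 lines: kzb svpe nkkku wioky eykx vqxze yxtk nlj
Hunk 4: at line 2 remove [nkkku] add [ffqhu,ayqy,ntcj] -> 10 lines: kzb svpe ffqhu ayqy ntcj wioky eykx vqxze yxtk nlj

Answer: kzb
svpe
ffqhu
ayqy
ntcj
wioky
eykx
vqxze
yxtk
nlj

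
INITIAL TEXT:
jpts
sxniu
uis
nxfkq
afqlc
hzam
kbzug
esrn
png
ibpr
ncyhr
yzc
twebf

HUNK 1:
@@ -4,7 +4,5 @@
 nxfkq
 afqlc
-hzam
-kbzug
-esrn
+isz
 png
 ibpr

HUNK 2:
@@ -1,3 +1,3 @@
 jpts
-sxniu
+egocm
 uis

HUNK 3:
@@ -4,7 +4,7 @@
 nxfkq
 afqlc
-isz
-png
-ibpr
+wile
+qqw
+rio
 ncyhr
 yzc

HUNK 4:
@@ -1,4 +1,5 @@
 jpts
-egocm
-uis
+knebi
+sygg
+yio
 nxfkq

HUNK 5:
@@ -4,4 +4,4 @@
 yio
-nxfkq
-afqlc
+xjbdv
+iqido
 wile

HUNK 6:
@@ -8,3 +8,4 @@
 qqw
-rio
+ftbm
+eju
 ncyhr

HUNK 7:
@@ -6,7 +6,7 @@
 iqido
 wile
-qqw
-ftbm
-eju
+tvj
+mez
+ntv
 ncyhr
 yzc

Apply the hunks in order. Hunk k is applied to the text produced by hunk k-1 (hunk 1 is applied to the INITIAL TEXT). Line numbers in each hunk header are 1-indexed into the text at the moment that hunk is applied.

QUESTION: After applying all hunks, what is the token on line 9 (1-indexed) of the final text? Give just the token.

Answer: mez

Derivation:
Hunk 1: at line 4 remove [hzam,kbzug,esrn] add [isz] -> 11 lines: jpts sxniu uis nxfkq afqlc isz png ibpr ncyhr yzc twebf
Hunk 2: at line 1 remove [sxniu] add [egocm] -> 11 lines: jpts egocm uis nxfkq afqlc isz png ibpr ncyhr yzc twebf
Hunk 3: at line 4 remove [isz,png,ibpr] add [wile,qqw,rio] -> 11 lines: jpts egocm uis nxfkq afqlc wile qqw rio ncyhr yzc twebf
Hunk 4: at line 1 remove [egocm,uis] add [knebi,sygg,yio] -> 12 lines: jpts knebi sygg yio nxfkq afqlc wile qqw rio ncyhr yzc twebf
Hunk 5: at line 4 remove [nxfkq,afqlc] add [xjbdv,iqido] -> 12 lines: jpts knebi sygg yio xjbdv iqido wile qqw rio ncyhr yzc twebf
Hunk 6: at line 8 remove [rio] add [ftbm,eju] -> 13 lines: jpts knebi sygg yio xjbdv iqido wile qqw ftbm eju ncyhr yzc twebf
Hunk 7: at line 6 remove [qqw,ftbm,eju] add [tvj,mez,ntv] -> 13 lines: jpts knebi sygg yio xjbdv iqido wile tvj mez ntv ncyhr yzc twebf
Final line 9: mez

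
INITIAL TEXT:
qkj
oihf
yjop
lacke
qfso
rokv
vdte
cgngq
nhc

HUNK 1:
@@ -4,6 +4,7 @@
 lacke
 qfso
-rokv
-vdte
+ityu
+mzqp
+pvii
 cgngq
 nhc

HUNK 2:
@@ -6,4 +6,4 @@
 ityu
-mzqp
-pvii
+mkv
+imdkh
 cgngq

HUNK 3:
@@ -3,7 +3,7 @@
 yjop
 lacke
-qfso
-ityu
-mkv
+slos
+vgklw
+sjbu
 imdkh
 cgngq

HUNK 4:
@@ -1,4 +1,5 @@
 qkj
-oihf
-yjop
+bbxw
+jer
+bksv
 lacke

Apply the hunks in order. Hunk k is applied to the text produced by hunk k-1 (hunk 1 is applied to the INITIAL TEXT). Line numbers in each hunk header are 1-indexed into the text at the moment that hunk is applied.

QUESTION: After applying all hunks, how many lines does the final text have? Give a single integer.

Hunk 1: at line 4 remove [rokv,vdte] add [ityu,mzqp,pvii] -> 10 lines: qkj oihf yjop lacke qfso ityu mzqp pvii cgngq nhc
Hunk 2: at line 6 remove [mzqp,pvii] add [mkv,imdkh] -> 10 lines: qkj oihf yjop lacke qfso ityu mkv imdkh cgngq nhc
Hunk 3: at line 3 remove [qfso,ityu,mkv] add [slos,vgklw,sjbu] -> 10 lines: qkj oihf yjop lacke slos vgklw sjbu imdkh cgngq nhc
Hunk 4: at line 1 remove [oihf,yjop] add [bbxw,jer,bksv] -> 11 lines: qkj bbxw jer bksv lacke slos vgklw sjbu imdkh cgngq nhc
Final line count: 11

Answer: 11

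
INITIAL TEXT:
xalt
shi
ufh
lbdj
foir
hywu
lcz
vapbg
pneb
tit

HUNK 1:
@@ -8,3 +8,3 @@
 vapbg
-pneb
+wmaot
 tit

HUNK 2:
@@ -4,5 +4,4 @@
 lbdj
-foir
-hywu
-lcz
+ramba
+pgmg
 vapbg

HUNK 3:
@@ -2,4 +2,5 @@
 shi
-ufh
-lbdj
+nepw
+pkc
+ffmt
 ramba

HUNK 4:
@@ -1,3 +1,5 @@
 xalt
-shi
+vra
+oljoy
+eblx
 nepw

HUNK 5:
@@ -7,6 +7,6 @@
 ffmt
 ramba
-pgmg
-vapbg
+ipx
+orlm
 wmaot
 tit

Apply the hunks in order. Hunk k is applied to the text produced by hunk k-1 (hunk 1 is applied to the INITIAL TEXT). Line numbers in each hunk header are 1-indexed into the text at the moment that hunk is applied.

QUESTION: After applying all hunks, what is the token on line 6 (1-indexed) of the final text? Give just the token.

Hunk 1: at line 8 remove [pneb] add [wmaot] -> 10 lines: xalt shi ufh lbdj foir hywu lcz vapbg wmaot tit
Hunk 2: at line 4 remove [foir,hywu,lcz] add [ramba,pgmg] -> 9 lines: xalt shi ufh lbdj ramba pgmg vapbg wmaot tit
Hunk 3: at line 2 remove [ufh,lbdj] add [nepw,pkc,ffmt] -> 10 lines: xalt shi nepw pkc ffmt ramba pgmg vapbg wmaot tit
Hunk 4: at line 1 remove [shi] add [vra,oljoy,eblx] -> 12 lines: xalt vra oljoy eblx nepw pkc ffmt ramba pgmg vapbg wmaot tit
Hunk 5: at line 7 remove [pgmg,vapbg] add [ipx,orlm] -> 12 lines: xalt vra oljoy eblx nepw pkc ffmt ramba ipx orlm wmaot tit
Final line 6: pkc

Answer: pkc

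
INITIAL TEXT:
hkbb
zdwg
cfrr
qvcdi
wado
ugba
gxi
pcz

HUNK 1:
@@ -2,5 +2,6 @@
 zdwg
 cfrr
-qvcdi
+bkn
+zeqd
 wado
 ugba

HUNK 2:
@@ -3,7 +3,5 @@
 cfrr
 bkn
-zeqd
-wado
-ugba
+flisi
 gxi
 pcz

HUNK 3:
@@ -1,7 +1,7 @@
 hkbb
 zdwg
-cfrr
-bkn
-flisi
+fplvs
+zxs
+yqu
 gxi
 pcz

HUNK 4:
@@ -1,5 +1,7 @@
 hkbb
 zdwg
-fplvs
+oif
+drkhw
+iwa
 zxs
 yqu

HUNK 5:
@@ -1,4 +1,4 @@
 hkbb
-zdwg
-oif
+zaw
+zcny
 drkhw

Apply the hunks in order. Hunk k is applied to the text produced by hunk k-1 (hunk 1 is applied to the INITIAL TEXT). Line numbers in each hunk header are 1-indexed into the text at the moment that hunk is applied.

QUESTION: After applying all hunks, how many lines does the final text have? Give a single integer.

Hunk 1: at line 2 remove [qvcdi] add [bkn,zeqd] -> 9 lines: hkbb zdwg cfrr bkn zeqd wado ugba gxi pcz
Hunk 2: at line 3 remove [zeqd,wado,ugba] add [flisi] -> 7 lines: hkbb zdwg cfrr bkn flisi gxi pcz
Hunk 3: at line 1 remove [cfrr,bkn,flisi] add [fplvs,zxs,yqu] -> 7 lines: hkbb zdwg fplvs zxs yqu gxi pcz
Hunk 4: at line 1 remove [fplvs] add [oif,drkhw,iwa] -> 9 lines: hkbb zdwg oif drkhw iwa zxs yqu gxi pcz
Hunk 5: at line 1 remove [zdwg,oif] add [zaw,zcny] -> 9 lines: hkbb zaw zcny drkhw iwa zxs yqu gxi pcz
Final line count: 9

Answer: 9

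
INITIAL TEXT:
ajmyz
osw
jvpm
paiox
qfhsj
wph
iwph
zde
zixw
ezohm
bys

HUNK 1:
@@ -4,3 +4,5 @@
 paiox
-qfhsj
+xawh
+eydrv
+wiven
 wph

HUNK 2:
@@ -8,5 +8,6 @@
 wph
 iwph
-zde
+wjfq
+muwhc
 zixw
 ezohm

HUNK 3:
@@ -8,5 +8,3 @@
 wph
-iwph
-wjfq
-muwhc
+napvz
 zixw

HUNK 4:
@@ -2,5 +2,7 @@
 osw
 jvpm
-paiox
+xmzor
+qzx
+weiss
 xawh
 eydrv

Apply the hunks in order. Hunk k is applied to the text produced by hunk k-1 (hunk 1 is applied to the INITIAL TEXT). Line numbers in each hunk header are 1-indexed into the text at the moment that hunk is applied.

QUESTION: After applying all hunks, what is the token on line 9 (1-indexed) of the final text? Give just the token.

Hunk 1: at line 4 remove [qfhsj] add [xawh,eydrv,wiven] -> 13 lines: ajmyz osw jvpm paiox xawh eydrv wiven wph iwph zde zixw ezohm bys
Hunk 2: at line 8 remove [zde] add [wjfq,muwhc] -> 14 lines: ajmyz osw jvpm paiox xawh eydrv wiven wph iwph wjfq muwhc zixw ezohm bys
Hunk 3: at line 8 remove [iwph,wjfq,muwhc] add [napvz] -> 12 lines: ajmyz osw jvpm paiox xawh eydrv wiven wph napvz zixw ezohm bys
Hunk 4: at line 2 remove [paiox] add [xmzor,qzx,weiss] -> 14 lines: ajmyz osw jvpm xmzor qzx weiss xawh eydrv wiven wph napvz zixw ezohm bys
Final line 9: wiven

Answer: wiven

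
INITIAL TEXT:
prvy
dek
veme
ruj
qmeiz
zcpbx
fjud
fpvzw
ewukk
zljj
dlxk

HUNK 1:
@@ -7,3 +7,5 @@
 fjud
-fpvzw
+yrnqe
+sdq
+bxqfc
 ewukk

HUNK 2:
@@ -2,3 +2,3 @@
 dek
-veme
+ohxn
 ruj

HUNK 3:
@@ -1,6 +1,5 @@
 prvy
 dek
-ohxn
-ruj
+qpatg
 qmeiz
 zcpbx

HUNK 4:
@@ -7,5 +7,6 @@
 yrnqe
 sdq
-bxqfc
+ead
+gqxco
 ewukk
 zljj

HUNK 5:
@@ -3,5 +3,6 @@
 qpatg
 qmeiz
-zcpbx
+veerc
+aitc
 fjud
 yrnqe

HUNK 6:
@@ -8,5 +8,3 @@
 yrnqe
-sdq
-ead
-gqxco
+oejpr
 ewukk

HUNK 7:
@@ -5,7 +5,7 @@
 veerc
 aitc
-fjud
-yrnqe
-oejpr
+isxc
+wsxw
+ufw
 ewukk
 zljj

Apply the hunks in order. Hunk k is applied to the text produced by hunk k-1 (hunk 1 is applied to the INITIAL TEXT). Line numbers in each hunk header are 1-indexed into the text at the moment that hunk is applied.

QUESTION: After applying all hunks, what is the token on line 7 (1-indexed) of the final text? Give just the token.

Hunk 1: at line 7 remove [fpvzw] add [yrnqe,sdq,bxqfc] -> 13 lines: prvy dek veme ruj qmeiz zcpbx fjud yrnqe sdq bxqfc ewukk zljj dlxk
Hunk 2: at line 2 remove [veme] add [ohxn] -> 13 lines: prvy dek ohxn ruj qmeiz zcpbx fjud yrnqe sdq bxqfc ewukk zljj dlxk
Hunk 3: at line 1 remove [ohxn,ruj] add [qpatg] -> 12 lines: prvy dek qpatg qmeiz zcpbx fjud yrnqe sdq bxqfc ewukk zljj dlxk
Hunk 4: at line 7 remove [bxqfc] add [ead,gqxco] -> 13 lines: prvy dek qpatg qmeiz zcpbx fjud yrnqe sdq ead gqxco ewukk zljj dlxk
Hunk 5: at line 3 remove [zcpbx] add [veerc,aitc] -> 14 lines: prvy dek qpatg qmeiz veerc aitc fjud yrnqe sdq ead gqxco ewukk zljj dlxk
Hunk 6: at line 8 remove [sdq,ead,gqxco] add [oejpr] -> 12 lines: prvy dek qpatg qmeiz veerc aitc fjud yrnqe oejpr ewukk zljj dlxk
Hunk 7: at line 5 remove [fjud,yrnqe,oejpr] add [isxc,wsxw,ufw] -> 12 lines: prvy dek qpatg qmeiz veerc aitc isxc wsxw ufw ewukk zljj dlxk
Final line 7: isxc

Answer: isxc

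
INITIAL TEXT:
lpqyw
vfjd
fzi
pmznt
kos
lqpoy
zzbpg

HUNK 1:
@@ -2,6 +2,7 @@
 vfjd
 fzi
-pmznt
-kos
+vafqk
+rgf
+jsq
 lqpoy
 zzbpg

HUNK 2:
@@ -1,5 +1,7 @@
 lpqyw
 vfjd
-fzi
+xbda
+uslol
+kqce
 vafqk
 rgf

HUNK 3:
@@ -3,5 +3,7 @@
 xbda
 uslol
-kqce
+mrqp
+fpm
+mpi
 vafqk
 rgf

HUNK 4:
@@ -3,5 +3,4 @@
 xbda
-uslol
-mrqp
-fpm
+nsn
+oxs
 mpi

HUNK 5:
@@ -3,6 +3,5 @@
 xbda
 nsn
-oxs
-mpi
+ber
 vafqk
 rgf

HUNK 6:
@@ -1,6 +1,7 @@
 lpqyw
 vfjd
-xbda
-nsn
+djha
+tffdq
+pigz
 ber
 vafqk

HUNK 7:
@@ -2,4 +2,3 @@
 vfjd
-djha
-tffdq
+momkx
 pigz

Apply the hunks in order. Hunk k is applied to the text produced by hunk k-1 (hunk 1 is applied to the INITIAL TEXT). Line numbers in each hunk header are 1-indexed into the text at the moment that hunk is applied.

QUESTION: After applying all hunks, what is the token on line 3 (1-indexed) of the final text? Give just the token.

Hunk 1: at line 2 remove [pmznt,kos] add [vafqk,rgf,jsq] -> 8 lines: lpqyw vfjd fzi vafqk rgf jsq lqpoy zzbpg
Hunk 2: at line 1 remove [fzi] add [xbda,uslol,kqce] -> 10 lines: lpqyw vfjd xbda uslol kqce vafqk rgf jsq lqpoy zzbpg
Hunk 3: at line 3 remove [kqce] add [mrqp,fpm,mpi] -> 12 lines: lpqyw vfjd xbda uslol mrqp fpm mpi vafqk rgf jsq lqpoy zzbpg
Hunk 4: at line 3 remove [uslol,mrqp,fpm] add [nsn,oxs] -> 11 lines: lpqyw vfjd xbda nsn oxs mpi vafqk rgf jsq lqpoy zzbpg
Hunk 5: at line 3 remove [oxs,mpi] add [ber] -> 10 lines: lpqyw vfjd xbda nsn ber vafqk rgf jsq lqpoy zzbpg
Hunk 6: at line 1 remove [xbda,nsn] add [djha,tffdq,pigz] -> 11 lines: lpqyw vfjd djha tffdq pigz ber vafqk rgf jsq lqpoy zzbpg
Hunk 7: at line 2 remove [djha,tffdq] add [momkx] -> 10 lines: lpqyw vfjd momkx pigz ber vafqk rgf jsq lqpoy zzbpg
Final line 3: momkx

Answer: momkx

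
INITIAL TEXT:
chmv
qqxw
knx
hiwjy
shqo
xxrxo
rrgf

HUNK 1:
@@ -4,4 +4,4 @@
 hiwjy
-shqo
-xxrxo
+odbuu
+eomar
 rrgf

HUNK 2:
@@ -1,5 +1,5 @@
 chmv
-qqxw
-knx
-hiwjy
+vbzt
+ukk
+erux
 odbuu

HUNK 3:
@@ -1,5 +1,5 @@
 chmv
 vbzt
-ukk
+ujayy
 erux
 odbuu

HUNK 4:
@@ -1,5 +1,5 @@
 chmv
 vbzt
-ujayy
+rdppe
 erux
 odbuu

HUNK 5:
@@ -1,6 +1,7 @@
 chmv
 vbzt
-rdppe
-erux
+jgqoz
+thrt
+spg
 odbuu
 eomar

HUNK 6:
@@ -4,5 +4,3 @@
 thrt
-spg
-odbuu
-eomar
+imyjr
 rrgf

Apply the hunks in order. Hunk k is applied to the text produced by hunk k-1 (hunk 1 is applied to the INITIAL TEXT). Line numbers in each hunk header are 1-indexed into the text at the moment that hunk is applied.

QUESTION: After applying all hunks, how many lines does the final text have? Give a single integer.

Hunk 1: at line 4 remove [shqo,xxrxo] add [odbuu,eomar] -> 7 lines: chmv qqxw knx hiwjy odbuu eomar rrgf
Hunk 2: at line 1 remove [qqxw,knx,hiwjy] add [vbzt,ukk,erux] -> 7 lines: chmv vbzt ukk erux odbuu eomar rrgf
Hunk 3: at line 1 remove [ukk] add [ujayy] -> 7 lines: chmv vbzt ujayy erux odbuu eomar rrgf
Hunk 4: at line 1 remove [ujayy] add [rdppe] -> 7 lines: chmv vbzt rdppe erux odbuu eomar rrgf
Hunk 5: at line 1 remove [rdppe,erux] add [jgqoz,thrt,spg] -> 8 lines: chmv vbzt jgqoz thrt spg odbuu eomar rrgf
Hunk 6: at line 4 remove [spg,odbuu,eomar] add [imyjr] -> 6 lines: chmv vbzt jgqoz thrt imyjr rrgf
Final line count: 6

Answer: 6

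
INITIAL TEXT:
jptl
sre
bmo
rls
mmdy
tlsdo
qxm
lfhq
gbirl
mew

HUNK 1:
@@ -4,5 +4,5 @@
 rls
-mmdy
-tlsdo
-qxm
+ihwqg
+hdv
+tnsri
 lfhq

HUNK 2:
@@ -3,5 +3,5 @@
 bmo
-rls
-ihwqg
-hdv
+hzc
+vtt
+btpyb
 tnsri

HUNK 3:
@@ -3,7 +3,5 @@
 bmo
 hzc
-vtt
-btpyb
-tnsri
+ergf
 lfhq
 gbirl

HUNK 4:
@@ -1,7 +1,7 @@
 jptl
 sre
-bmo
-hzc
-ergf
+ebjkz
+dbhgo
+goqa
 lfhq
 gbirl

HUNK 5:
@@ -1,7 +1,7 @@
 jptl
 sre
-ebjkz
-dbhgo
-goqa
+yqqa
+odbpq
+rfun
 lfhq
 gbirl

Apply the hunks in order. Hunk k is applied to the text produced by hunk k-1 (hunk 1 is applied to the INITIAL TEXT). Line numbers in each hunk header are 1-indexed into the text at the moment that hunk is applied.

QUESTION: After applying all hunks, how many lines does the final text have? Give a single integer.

Hunk 1: at line 4 remove [mmdy,tlsdo,qxm] add [ihwqg,hdv,tnsri] -> 10 lines: jptl sre bmo rls ihwqg hdv tnsri lfhq gbirl mew
Hunk 2: at line 3 remove [rls,ihwqg,hdv] add [hzc,vtt,btpyb] -> 10 lines: jptl sre bmo hzc vtt btpyb tnsri lfhq gbirl mew
Hunk 3: at line 3 remove [vtt,btpyb,tnsri] add [ergf] -> 8 lines: jptl sre bmo hzc ergf lfhq gbirl mew
Hunk 4: at line 1 remove [bmo,hzc,ergf] add [ebjkz,dbhgo,goqa] -> 8 lines: jptl sre ebjkz dbhgo goqa lfhq gbirl mew
Hunk 5: at line 1 remove [ebjkz,dbhgo,goqa] add [yqqa,odbpq,rfun] -> 8 lines: jptl sre yqqa odbpq rfun lfhq gbirl mew
Final line count: 8

Answer: 8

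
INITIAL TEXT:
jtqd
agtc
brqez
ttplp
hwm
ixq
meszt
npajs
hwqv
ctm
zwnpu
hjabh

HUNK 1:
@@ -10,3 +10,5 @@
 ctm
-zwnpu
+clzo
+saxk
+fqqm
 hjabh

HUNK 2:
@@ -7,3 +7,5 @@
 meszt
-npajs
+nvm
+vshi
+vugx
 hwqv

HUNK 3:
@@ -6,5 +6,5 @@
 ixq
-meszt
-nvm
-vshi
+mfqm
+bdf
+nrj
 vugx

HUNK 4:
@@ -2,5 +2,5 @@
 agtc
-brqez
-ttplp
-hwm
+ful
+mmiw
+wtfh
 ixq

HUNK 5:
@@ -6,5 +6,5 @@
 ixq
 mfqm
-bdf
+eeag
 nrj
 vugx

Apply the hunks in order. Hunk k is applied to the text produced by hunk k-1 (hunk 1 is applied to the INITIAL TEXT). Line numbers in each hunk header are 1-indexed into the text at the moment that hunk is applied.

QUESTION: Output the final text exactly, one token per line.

Hunk 1: at line 10 remove [zwnpu] add [clzo,saxk,fqqm] -> 14 lines: jtqd agtc brqez ttplp hwm ixq meszt npajs hwqv ctm clzo saxk fqqm hjabh
Hunk 2: at line 7 remove [npajs] add [nvm,vshi,vugx] -> 16 lines: jtqd agtc brqez ttplp hwm ixq meszt nvm vshi vugx hwqv ctm clzo saxk fqqm hjabh
Hunk 3: at line 6 remove [meszt,nvm,vshi] add [mfqm,bdf,nrj] -> 16 lines: jtqd agtc brqez ttplp hwm ixq mfqm bdf nrj vugx hwqv ctm clzo saxk fqqm hjabh
Hunk 4: at line 2 remove [brqez,ttplp,hwm] add [ful,mmiw,wtfh] -> 16 lines: jtqd agtc ful mmiw wtfh ixq mfqm bdf nrj vugx hwqv ctm clzo saxk fqqm hjabh
Hunk 5: at line 6 remove [bdf] add [eeag] -> 16 lines: jtqd agtc ful mmiw wtfh ixq mfqm eeag nrj vugx hwqv ctm clzo saxk fqqm hjabh

Answer: jtqd
agtc
ful
mmiw
wtfh
ixq
mfqm
eeag
nrj
vugx
hwqv
ctm
clzo
saxk
fqqm
hjabh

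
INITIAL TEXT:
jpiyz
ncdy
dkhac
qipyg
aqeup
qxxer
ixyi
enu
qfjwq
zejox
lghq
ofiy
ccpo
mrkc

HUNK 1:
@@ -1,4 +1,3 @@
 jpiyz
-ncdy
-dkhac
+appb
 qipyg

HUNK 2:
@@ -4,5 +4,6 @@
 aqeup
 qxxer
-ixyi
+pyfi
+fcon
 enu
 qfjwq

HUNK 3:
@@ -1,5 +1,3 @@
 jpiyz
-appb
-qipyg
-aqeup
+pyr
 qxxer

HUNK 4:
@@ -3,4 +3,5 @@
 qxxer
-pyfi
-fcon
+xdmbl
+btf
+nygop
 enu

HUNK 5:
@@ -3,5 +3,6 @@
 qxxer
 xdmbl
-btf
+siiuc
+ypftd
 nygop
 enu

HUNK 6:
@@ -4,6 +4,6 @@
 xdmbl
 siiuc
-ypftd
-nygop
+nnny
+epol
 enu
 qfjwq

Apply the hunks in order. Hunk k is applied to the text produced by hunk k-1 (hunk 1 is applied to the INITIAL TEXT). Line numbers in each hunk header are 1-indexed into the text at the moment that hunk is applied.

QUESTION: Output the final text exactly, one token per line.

Answer: jpiyz
pyr
qxxer
xdmbl
siiuc
nnny
epol
enu
qfjwq
zejox
lghq
ofiy
ccpo
mrkc

Derivation:
Hunk 1: at line 1 remove [ncdy,dkhac] add [appb] -> 13 lines: jpiyz appb qipyg aqeup qxxer ixyi enu qfjwq zejox lghq ofiy ccpo mrkc
Hunk 2: at line 4 remove [ixyi] add [pyfi,fcon] -> 14 lines: jpiyz appb qipyg aqeup qxxer pyfi fcon enu qfjwq zejox lghq ofiy ccpo mrkc
Hunk 3: at line 1 remove [appb,qipyg,aqeup] add [pyr] -> 12 lines: jpiyz pyr qxxer pyfi fcon enu qfjwq zejox lghq ofiy ccpo mrkc
Hunk 4: at line 3 remove [pyfi,fcon] add [xdmbl,btf,nygop] -> 13 lines: jpiyz pyr qxxer xdmbl btf nygop enu qfjwq zejox lghq ofiy ccpo mrkc
Hunk 5: at line 3 remove [btf] add [siiuc,ypftd] -> 14 lines: jpiyz pyr qxxer xdmbl siiuc ypftd nygop enu qfjwq zejox lghq ofiy ccpo mrkc
Hunk 6: at line 4 remove [ypftd,nygop] add [nnny,epol] -> 14 lines: jpiyz pyr qxxer xdmbl siiuc nnny epol enu qfjwq zejox lghq ofiy ccpo mrkc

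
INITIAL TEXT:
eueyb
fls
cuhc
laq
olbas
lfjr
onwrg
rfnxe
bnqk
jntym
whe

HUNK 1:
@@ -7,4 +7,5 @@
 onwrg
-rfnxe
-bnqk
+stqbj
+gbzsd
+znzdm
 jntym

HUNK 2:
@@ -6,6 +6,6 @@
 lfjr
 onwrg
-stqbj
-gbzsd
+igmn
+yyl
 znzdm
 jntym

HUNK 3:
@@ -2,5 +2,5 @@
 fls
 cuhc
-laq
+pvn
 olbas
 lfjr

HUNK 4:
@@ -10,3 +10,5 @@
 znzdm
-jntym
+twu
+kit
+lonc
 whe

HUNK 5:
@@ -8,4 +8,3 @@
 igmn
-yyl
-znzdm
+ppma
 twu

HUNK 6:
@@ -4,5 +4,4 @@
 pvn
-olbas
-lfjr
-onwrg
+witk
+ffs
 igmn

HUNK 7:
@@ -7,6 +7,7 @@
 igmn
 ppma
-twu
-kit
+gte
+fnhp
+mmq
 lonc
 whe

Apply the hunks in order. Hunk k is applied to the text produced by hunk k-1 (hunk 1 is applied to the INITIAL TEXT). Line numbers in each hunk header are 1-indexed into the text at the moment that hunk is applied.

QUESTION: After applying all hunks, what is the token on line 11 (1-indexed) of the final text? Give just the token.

Hunk 1: at line 7 remove [rfnxe,bnqk] add [stqbj,gbzsd,znzdm] -> 12 lines: eueyb fls cuhc laq olbas lfjr onwrg stqbj gbzsd znzdm jntym whe
Hunk 2: at line 6 remove [stqbj,gbzsd] add [igmn,yyl] -> 12 lines: eueyb fls cuhc laq olbas lfjr onwrg igmn yyl znzdm jntym whe
Hunk 3: at line 2 remove [laq] add [pvn] -> 12 lines: eueyb fls cuhc pvn olbas lfjr onwrg igmn yyl znzdm jntym whe
Hunk 4: at line 10 remove [jntym] add [twu,kit,lonc] -> 14 lines: eueyb fls cuhc pvn olbas lfjr onwrg igmn yyl znzdm twu kit lonc whe
Hunk 5: at line 8 remove [yyl,znzdm] add [ppma] -> 13 lines: eueyb fls cuhc pvn olbas lfjr onwrg igmn ppma twu kit lonc whe
Hunk 6: at line 4 remove [olbas,lfjr,onwrg] add [witk,ffs] -> 12 lines: eueyb fls cuhc pvn witk ffs igmn ppma twu kit lonc whe
Hunk 7: at line 7 remove [twu,kit] add [gte,fnhp,mmq] -> 13 lines: eueyb fls cuhc pvn witk ffs igmn ppma gte fnhp mmq lonc whe
Final line 11: mmq

Answer: mmq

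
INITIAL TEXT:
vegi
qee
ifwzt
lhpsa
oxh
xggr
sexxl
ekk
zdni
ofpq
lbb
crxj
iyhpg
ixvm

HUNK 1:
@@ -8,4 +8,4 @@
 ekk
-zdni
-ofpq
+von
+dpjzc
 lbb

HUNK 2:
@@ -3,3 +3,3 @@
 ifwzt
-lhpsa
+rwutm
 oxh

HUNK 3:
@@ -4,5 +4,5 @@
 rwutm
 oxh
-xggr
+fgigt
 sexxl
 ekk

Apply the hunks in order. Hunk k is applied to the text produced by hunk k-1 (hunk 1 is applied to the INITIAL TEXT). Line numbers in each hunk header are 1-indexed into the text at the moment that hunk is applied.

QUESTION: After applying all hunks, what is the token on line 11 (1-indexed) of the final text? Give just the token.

Answer: lbb

Derivation:
Hunk 1: at line 8 remove [zdni,ofpq] add [von,dpjzc] -> 14 lines: vegi qee ifwzt lhpsa oxh xggr sexxl ekk von dpjzc lbb crxj iyhpg ixvm
Hunk 2: at line 3 remove [lhpsa] add [rwutm] -> 14 lines: vegi qee ifwzt rwutm oxh xggr sexxl ekk von dpjzc lbb crxj iyhpg ixvm
Hunk 3: at line 4 remove [xggr] add [fgigt] -> 14 lines: vegi qee ifwzt rwutm oxh fgigt sexxl ekk von dpjzc lbb crxj iyhpg ixvm
Final line 11: lbb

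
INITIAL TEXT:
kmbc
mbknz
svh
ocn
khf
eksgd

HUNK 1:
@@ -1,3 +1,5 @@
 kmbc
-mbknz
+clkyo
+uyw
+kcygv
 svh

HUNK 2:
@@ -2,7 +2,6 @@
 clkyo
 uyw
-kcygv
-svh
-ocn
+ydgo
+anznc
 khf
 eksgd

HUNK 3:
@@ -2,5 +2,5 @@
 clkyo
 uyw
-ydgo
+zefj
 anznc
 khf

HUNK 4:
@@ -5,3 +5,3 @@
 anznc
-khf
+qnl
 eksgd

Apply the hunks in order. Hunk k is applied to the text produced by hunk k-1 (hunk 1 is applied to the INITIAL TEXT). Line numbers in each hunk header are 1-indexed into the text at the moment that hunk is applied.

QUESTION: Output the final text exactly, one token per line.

Answer: kmbc
clkyo
uyw
zefj
anznc
qnl
eksgd

Derivation:
Hunk 1: at line 1 remove [mbknz] add [clkyo,uyw,kcygv] -> 8 lines: kmbc clkyo uyw kcygv svh ocn khf eksgd
Hunk 2: at line 2 remove [kcygv,svh,ocn] add [ydgo,anznc] -> 7 lines: kmbc clkyo uyw ydgo anznc khf eksgd
Hunk 3: at line 2 remove [ydgo] add [zefj] -> 7 lines: kmbc clkyo uyw zefj anznc khf eksgd
Hunk 4: at line 5 remove [khf] add [qnl] -> 7 lines: kmbc clkyo uyw zefj anznc qnl eksgd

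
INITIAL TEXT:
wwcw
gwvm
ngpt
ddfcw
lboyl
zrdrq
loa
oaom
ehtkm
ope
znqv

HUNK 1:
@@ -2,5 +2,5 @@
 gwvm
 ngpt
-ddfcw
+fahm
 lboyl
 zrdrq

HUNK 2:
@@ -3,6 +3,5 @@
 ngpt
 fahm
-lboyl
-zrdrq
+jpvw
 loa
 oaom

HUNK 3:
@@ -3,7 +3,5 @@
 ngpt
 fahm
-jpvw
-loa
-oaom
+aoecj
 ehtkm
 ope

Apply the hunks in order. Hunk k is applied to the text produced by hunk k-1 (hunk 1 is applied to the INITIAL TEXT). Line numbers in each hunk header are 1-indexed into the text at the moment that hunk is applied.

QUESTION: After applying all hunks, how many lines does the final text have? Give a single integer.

Hunk 1: at line 2 remove [ddfcw] add [fahm] -> 11 lines: wwcw gwvm ngpt fahm lboyl zrdrq loa oaom ehtkm ope znqv
Hunk 2: at line 3 remove [lboyl,zrdrq] add [jpvw] -> 10 lines: wwcw gwvm ngpt fahm jpvw loa oaom ehtkm ope znqv
Hunk 3: at line 3 remove [jpvw,loa,oaom] add [aoecj] -> 8 lines: wwcw gwvm ngpt fahm aoecj ehtkm ope znqv
Final line count: 8

Answer: 8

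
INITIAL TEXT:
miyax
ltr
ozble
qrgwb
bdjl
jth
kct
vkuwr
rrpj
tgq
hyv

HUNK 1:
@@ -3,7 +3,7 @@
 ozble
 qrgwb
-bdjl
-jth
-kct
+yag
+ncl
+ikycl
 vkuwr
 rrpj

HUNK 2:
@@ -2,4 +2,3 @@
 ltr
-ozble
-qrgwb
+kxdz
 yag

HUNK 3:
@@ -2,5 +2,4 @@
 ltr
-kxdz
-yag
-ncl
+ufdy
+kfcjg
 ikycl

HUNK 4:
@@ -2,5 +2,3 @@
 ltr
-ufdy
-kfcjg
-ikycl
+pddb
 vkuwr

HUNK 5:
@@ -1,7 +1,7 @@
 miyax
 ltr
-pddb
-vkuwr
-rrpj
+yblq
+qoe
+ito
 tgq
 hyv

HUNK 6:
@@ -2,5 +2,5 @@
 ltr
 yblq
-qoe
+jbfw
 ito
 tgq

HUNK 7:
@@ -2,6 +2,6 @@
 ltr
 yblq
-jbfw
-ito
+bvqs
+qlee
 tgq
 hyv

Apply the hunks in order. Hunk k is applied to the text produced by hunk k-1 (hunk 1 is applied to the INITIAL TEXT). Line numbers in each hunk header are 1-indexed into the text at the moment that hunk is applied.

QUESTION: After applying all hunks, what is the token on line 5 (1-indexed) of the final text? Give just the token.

Answer: qlee

Derivation:
Hunk 1: at line 3 remove [bdjl,jth,kct] add [yag,ncl,ikycl] -> 11 lines: miyax ltr ozble qrgwb yag ncl ikycl vkuwr rrpj tgq hyv
Hunk 2: at line 2 remove [ozble,qrgwb] add [kxdz] -> 10 lines: miyax ltr kxdz yag ncl ikycl vkuwr rrpj tgq hyv
Hunk 3: at line 2 remove [kxdz,yag,ncl] add [ufdy,kfcjg] -> 9 lines: miyax ltr ufdy kfcjg ikycl vkuwr rrpj tgq hyv
Hunk 4: at line 2 remove [ufdy,kfcjg,ikycl] add [pddb] -> 7 lines: miyax ltr pddb vkuwr rrpj tgq hyv
Hunk 5: at line 1 remove [pddb,vkuwr,rrpj] add [yblq,qoe,ito] -> 7 lines: miyax ltr yblq qoe ito tgq hyv
Hunk 6: at line 2 remove [qoe] add [jbfw] -> 7 lines: miyax ltr yblq jbfw ito tgq hyv
Hunk 7: at line 2 remove [jbfw,ito] add [bvqs,qlee] -> 7 lines: miyax ltr yblq bvqs qlee tgq hyv
Final line 5: qlee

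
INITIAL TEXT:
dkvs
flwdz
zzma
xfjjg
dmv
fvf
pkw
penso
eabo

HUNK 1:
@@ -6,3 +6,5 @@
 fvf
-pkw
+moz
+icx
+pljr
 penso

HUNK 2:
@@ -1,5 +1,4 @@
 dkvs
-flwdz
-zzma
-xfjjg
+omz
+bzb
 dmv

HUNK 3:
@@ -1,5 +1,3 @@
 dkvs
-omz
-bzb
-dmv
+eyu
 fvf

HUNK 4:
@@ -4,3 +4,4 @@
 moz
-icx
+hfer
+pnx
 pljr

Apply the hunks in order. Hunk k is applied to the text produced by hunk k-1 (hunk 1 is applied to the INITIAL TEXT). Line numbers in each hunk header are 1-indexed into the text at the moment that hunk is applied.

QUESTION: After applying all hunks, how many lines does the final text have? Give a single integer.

Answer: 9

Derivation:
Hunk 1: at line 6 remove [pkw] add [moz,icx,pljr] -> 11 lines: dkvs flwdz zzma xfjjg dmv fvf moz icx pljr penso eabo
Hunk 2: at line 1 remove [flwdz,zzma,xfjjg] add [omz,bzb] -> 10 lines: dkvs omz bzb dmv fvf moz icx pljr penso eabo
Hunk 3: at line 1 remove [omz,bzb,dmv] add [eyu] -> 8 lines: dkvs eyu fvf moz icx pljr penso eabo
Hunk 4: at line 4 remove [icx] add [hfer,pnx] -> 9 lines: dkvs eyu fvf moz hfer pnx pljr penso eabo
Final line count: 9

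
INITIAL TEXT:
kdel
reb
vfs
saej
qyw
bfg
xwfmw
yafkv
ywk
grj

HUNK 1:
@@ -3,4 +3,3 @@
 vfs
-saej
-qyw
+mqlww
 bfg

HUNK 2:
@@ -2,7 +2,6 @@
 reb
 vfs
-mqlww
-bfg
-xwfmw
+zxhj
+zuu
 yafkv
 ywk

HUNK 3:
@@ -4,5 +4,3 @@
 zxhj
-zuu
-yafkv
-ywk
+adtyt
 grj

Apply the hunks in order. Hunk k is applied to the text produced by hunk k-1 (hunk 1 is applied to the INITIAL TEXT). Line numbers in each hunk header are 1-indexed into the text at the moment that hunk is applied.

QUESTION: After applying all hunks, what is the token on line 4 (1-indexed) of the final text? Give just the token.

Hunk 1: at line 3 remove [saej,qyw] add [mqlww] -> 9 lines: kdel reb vfs mqlww bfg xwfmw yafkv ywk grj
Hunk 2: at line 2 remove [mqlww,bfg,xwfmw] add [zxhj,zuu] -> 8 lines: kdel reb vfs zxhj zuu yafkv ywk grj
Hunk 3: at line 4 remove [zuu,yafkv,ywk] add [adtyt] -> 6 lines: kdel reb vfs zxhj adtyt grj
Final line 4: zxhj

Answer: zxhj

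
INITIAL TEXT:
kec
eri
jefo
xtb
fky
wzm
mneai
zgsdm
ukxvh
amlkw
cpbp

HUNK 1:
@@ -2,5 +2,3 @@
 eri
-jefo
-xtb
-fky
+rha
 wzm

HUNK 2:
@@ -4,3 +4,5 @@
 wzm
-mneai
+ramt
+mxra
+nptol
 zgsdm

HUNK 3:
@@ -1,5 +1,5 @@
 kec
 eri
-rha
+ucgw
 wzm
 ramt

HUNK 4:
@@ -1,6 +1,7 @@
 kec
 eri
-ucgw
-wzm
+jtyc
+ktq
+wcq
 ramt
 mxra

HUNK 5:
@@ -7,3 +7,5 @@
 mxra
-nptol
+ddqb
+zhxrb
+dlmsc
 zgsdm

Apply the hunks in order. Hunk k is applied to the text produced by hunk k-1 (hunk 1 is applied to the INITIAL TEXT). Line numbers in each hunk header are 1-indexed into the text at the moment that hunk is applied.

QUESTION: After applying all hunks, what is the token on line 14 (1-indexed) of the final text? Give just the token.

Hunk 1: at line 2 remove [jefo,xtb,fky] add [rha] -> 9 lines: kec eri rha wzm mneai zgsdm ukxvh amlkw cpbp
Hunk 2: at line 4 remove [mneai] add [ramt,mxra,nptol] -> 11 lines: kec eri rha wzm ramt mxra nptol zgsdm ukxvh amlkw cpbp
Hunk 3: at line 1 remove [rha] add [ucgw] -> 11 lines: kec eri ucgw wzm ramt mxra nptol zgsdm ukxvh amlkw cpbp
Hunk 4: at line 1 remove [ucgw,wzm] add [jtyc,ktq,wcq] -> 12 lines: kec eri jtyc ktq wcq ramt mxra nptol zgsdm ukxvh amlkw cpbp
Hunk 5: at line 7 remove [nptol] add [ddqb,zhxrb,dlmsc] -> 14 lines: kec eri jtyc ktq wcq ramt mxra ddqb zhxrb dlmsc zgsdm ukxvh amlkw cpbp
Final line 14: cpbp

Answer: cpbp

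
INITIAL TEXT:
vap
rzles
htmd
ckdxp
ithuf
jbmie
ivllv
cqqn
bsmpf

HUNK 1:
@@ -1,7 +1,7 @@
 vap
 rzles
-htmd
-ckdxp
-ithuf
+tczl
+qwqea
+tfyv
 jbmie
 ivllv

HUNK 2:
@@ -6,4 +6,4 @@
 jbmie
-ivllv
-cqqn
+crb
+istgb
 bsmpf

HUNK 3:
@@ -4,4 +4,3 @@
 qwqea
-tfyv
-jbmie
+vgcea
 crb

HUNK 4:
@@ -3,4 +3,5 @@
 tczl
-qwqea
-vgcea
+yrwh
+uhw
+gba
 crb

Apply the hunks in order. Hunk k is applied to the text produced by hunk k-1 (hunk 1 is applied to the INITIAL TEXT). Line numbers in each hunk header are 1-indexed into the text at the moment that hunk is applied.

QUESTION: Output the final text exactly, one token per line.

Answer: vap
rzles
tczl
yrwh
uhw
gba
crb
istgb
bsmpf

Derivation:
Hunk 1: at line 1 remove [htmd,ckdxp,ithuf] add [tczl,qwqea,tfyv] -> 9 lines: vap rzles tczl qwqea tfyv jbmie ivllv cqqn bsmpf
Hunk 2: at line 6 remove [ivllv,cqqn] add [crb,istgb] -> 9 lines: vap rzles tczl qwqea tfyv jbmie crb istgb bsmpf
Hunk 3: at line 4 remove [tfyv,jbmie] add [vgcea] -> 8 lines: vap rzles tczl qwqea vgcea crb istgb bsmpf
Hunk 4: at line 3 remove [qwqea,vgcea] add [yrwh,uhw,gba] -> 9 lines: vap rzles tczl yrwh uhw gba crb istgb bsmpf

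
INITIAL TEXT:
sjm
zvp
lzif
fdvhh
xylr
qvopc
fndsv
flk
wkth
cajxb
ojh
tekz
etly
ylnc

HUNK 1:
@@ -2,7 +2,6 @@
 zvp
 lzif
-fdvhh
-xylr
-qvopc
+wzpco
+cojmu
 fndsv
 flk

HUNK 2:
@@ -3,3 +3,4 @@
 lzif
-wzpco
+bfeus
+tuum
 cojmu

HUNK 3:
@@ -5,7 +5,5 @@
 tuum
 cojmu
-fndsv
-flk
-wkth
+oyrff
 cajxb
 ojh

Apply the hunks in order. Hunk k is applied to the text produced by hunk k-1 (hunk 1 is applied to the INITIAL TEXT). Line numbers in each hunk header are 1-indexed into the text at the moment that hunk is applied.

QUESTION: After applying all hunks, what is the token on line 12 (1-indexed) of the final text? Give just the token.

Answer: ylnc

Derivation:
Hunk 1: at line 2 remove [fdvhh,xylr,qvopc] add [wzpco,cojmu] -> 13 lines: sjm zvp lzif wzpco cojmu fndsv flk wkth cajxb ojh tekz etly ylnc
Hunk 2: at line 3 remove [wzpco] add [bfeus,tuum] -> 14 lines: sjm zvp lzif bfeus tuum cojmu fndsv flk wkth cajxb ojh tekz etly ylnc
Hunk 3: at line 5 remove [fndsv,flk,wkth] add [oyrff] -> 12 lines: sjm zvp lzif bfeus tuum cojmu oyrff cajxb ojh tekz etly ylnc
Final line 12: ylnc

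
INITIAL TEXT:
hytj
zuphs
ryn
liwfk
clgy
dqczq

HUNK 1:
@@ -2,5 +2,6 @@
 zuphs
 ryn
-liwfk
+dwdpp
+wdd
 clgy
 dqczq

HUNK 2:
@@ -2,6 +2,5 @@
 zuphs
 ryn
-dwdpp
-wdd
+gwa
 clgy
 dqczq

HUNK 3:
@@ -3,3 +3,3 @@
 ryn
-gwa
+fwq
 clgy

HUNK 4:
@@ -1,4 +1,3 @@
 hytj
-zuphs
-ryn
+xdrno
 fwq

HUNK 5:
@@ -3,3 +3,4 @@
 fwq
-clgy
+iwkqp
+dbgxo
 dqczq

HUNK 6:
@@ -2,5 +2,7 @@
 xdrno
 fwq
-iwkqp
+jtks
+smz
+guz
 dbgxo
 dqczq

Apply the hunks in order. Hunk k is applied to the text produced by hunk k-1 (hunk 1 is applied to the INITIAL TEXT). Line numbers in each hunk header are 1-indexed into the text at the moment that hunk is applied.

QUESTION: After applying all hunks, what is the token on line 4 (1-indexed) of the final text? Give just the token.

Hunk 1: at line 2 remove [liwfk] add [dwdpp,wdd] -> 7 lines: hytj zuphs ryn dwdpp wdd clgy dqczq
Hunk 2: at line 2 remove [dwdpp,wdd] add [gwa] -> 6 lines: hytj zuphs ryn gwa clgy dqczq
Hunk 3: at line 3 remove [gwa] add [fwq] -> 6 lines: hytj zuphs ryn fwq clgy dqczq
Hunk 4: at line 1 remove [zuphs,ryn] add [xdrno] -> 5 lines: hytj xdrno fwq clgy dqczq
Hunk 5: at line 3 remove [clgy] add [iwkqp,dbgxo] -> 6 lines: hytj xdrno fwq iwkqp dbgxo dqczq
Hunk 6: at line 2 remove [iwkqp] add [jtks,smz,guz] -> 8 lines: hytj xdrno fwq jtks smz guz dbgxo dqczq
Final line 4: jtks

Answer: jtks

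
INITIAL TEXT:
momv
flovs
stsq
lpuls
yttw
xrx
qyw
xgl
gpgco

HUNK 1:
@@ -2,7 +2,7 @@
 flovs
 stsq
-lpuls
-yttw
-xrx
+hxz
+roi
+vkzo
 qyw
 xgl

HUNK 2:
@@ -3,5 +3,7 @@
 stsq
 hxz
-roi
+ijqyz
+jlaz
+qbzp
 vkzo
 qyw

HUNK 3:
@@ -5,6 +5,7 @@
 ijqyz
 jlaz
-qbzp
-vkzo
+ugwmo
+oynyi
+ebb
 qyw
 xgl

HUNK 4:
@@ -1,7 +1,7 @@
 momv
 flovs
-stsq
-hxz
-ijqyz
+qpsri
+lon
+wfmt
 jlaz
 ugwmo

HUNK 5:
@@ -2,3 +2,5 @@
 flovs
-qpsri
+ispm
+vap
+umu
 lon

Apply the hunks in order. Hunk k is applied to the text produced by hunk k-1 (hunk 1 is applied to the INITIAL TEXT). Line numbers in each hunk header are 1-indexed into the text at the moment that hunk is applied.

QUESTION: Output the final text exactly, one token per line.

Answer: momv
flovs
ispm
vap
umu
lon
wfmt
jlaz
ugwmo
oynyi
ebb
qyw
xgl
gpgco

Derivation:
Hunk 1: at line 2 remove [lpuls,yttw,xrx] add [hxz,roi,vkzo] -> 9 lines: momv flovs stsq hxz roi vkzo qyw xgl gpgco
Hunk 2: at line 3 remove [roi] add [ijqyz,jlaz,qbzp] -> 11 lines: momv flovs stsq hxz ijqyz jlaz qbzp vkzo qyw xgl gpgco
Hunk 3: at line 5 remove [qbzp,vkzo] add [ugwmo,oynyi,ebb] -> 12 lines: momv flovs stsq hxz ijqyz jlaz ugwmo oynyi ebb qyw xgl gpgco
Hunk 4: at line 1 remove [stsq,hxz,ijqyz] add [qpsri,lon,wfmt] -> 12 lines: momv flovs qpsri lon wfmt jlaz ugwmo oynyi ebb qyw xgl gpgco
Hunk 5: at line 2 remove [qpsri] add [ispm,vap,umu] -> 14 lines: momv flovs ispm vap umu lon wfmt jlaz ugwmo oynyi ebb qyw xgl gpgco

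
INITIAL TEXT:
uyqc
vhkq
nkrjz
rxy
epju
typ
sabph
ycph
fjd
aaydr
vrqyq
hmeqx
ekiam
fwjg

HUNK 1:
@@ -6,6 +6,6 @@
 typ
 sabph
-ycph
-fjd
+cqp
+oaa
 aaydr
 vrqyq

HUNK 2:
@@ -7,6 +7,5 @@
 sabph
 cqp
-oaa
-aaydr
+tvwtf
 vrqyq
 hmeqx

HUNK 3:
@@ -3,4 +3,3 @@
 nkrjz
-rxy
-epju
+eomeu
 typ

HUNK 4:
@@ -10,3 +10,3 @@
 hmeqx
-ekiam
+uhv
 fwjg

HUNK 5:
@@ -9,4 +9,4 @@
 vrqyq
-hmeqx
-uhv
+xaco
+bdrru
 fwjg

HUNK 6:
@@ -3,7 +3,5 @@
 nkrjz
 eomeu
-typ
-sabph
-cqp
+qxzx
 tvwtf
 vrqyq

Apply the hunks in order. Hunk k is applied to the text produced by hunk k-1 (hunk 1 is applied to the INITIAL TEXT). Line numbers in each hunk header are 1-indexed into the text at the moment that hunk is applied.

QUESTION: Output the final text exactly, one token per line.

Answer: uyqc
vhkq
nkrjz
eomeu
qxzx
tvwtf
vrqyq
xaco
bdrru
fwjg

Derivation:
Hunk 1: at line 6 remove [ycph,fjd] add [cqp,oaa] -> 14 lines: uyqc vhkq nkrjz rxy epju typ sabph cqp oaa aaydr vrqyq hmeqx ekiam fwjg
Hunk 2: at line 7 remove [oaa,aaydr] add [tvwtf] -> 13 lines: uyqc vhkq nkrjz rxy epju typ sabph cqp tvwtf vrqyq hmeqx ekiam fwjg
Hunk 3: at line 3 remove [rxy,epju] add [eomeu] -> 12 lines: uyqc vhkq nkrjz eomeu typ sabph cqp tvwtf vrqyq hmeqx ekiam fwjg
Hunk 4: at line 10 remove [ekiam] add [uhv] -> 12 lines: uyqc vhkq nkrjz eomeu typ sabph cqp tvwtf vrqyq hmeqx uhv fwjg
Hunk 5: at line 9 remove [hmeqx,uhv] add [xaco,bdrru] -> 12 lines: uyqc vhkq nkrjz eomeu typ sabph cqp tvwtf vrqyq xaco bdrru fwjg
Hunk 6: at line 3 remove [typ,sabph,cqp] add [qxzx] -> 10 lines: uyqc vhkq nkrjz eomeu qxzx tvwtf vrqyq xaco bdrru fwjg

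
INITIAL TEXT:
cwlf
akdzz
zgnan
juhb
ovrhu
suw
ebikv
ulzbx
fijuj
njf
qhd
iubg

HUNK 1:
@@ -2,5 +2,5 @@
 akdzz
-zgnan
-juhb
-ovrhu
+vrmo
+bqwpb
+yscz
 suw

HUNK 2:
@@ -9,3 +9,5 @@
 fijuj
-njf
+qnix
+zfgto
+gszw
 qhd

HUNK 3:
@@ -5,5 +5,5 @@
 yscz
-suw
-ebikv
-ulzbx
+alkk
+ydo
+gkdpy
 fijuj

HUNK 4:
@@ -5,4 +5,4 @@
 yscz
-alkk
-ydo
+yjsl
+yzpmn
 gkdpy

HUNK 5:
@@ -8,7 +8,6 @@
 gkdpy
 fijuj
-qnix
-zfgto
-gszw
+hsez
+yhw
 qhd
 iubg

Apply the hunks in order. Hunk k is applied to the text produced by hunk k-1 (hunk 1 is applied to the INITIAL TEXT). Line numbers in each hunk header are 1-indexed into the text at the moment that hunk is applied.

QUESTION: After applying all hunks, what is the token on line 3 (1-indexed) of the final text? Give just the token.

Answer: vrmo

Derivation:
Hunk 1: at line 2 remove [zgnan,juhb,ovrhu] add [vrmo,bqwpb,yscz] -> 12 lines: cwlf akdzz vrmo bqwpb yscz suw ebikv ulzbx fijuj njf qhd iubg
Hunk 2: at line 9 remove [njf] add [qnix,zfgto,gszw] -> 14 lines: cwlf akdzz vrmo bqwpb yscz suw ebikv ulzbx fijuj qnix zfgto gszw qhd iubg
Hunk 3: at line 5 remove [suw,ebikv,ulzbx] add [alkk,ydo,gkdpy] -> 14 lines: cwlf akdzz vrmo bqwpb yscz alkk ydo gkdpy fijuj qnix zfgto gszw qhd iubg
Hunk 4: at line 5 remove [alkk,ydo] add [yjsl,yzpmn] -> 14 lines: cwlf akdzz vrmo bqwpb yscz yjsl yzpmn gkdpy fijuj qnix zfgto gszw qhd iubg
Hunk 5: at line 8 remove [qnix,zfgto,gszw] add [hsez,yhw] -> 13 lines: cwlf akdzz vrmo bqwpb yscz yjsl yzpmn gkdpy fijuj hsez yhw qhd iubg
Final line 3: vrmo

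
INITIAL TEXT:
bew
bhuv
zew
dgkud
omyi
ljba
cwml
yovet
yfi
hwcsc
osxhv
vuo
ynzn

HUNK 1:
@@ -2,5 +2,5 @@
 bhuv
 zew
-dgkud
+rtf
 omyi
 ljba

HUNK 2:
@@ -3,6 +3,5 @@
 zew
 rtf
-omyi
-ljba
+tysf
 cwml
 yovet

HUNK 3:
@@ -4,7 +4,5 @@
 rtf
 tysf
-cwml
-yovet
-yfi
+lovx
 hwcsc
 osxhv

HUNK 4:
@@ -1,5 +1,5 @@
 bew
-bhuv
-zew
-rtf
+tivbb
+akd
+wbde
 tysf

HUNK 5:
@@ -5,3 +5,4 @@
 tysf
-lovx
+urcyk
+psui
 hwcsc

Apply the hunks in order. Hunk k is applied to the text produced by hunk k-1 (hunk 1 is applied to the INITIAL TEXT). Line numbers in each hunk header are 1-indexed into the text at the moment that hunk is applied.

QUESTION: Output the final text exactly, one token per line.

Answer: bew
tivbb
akd
wbde
tysf
urcyk
psui
hwcsc
osxhv
vuo
ynzn

Derivation:
Hunk 1: at line 2 remove [dgkud] add [rtf] -> 13 lines: bew bhuv zew rtf omyi ljba cwml yovet yfi hwcsc osxhv vuo ynzn
Hunk 2: at line 3 remove [omyi,ljba] add [tysf] -> 12 lines: bew bhuv zew rtf tysf cwml yovet yfi hwcsc osxhv vuo ynzn
Hunk 3: at line 4 remove [cwml,yovet,yfi] add [lovx] -> 10 lines: bew bhuv zew rtf tysf lovx hwcsc osxhv vuo ynzn
Hunk 4: at line 1 remove [bhuv,zew,rtf] add [tivbb,akd,wbde] -> 10 lines: bew tivbb akd wbde tysf lovx hwcsc osxhv vuo ynzn
Hunk 5: at line 5 remove [lovx] add [urcyk,psui] -> 11 lines: bew tivbb akd wbde tysf urcyk psui hwcsc osxhv vuo ynzn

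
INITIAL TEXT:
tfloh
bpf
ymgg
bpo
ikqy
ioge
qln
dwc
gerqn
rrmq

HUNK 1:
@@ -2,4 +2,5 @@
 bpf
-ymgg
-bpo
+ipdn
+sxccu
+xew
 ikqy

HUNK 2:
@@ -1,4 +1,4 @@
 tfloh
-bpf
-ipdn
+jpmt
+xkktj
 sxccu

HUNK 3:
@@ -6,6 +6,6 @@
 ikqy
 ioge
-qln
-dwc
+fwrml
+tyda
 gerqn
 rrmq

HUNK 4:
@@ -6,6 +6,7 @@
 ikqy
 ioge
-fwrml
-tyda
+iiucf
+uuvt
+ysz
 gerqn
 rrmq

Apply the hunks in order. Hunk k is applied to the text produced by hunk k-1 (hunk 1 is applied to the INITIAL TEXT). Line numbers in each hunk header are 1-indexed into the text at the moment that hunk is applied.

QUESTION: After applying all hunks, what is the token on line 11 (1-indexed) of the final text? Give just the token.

Hunk 1: at line 2 remove [ymgg,bpo] add [ipdn,sxccu,xew] -> 11 lines: tfloh bpf ipdn sxccu xew ikqy ioge qln dwc gerqn rrmq
Hunk 2: at line 1 remove [bpf,ipdn] add [jpmt,xkktj] -> 11 lines: tfloh jpmt xkktj sxccu xew ikqy ioge qln dwc gerqn rrmq
Hunk 3: at line 6 remove [qln,dwc] add [fwrml,tyda] -> 11 lines: tfloh jpmt xkktj sxccu xew ikqy ioge fwrml tyda gerqn rrmq
Hunk 4: at line 6 remove [fwrml,tyda] add [iiucf,uuvt,ysz] -> 12 lines: tfloh jpmt xkktj sxccu xew ikqy ioge iiucf uuvt ysz gerqn rrmq
Final line 11: gerqn

Answer: gerqn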